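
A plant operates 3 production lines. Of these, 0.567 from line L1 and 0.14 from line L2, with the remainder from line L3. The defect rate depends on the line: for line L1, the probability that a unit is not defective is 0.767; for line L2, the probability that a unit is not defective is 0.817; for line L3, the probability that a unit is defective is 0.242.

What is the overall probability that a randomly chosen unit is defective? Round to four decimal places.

0.2286

P(L3) = 1 − (0.567 + 0.14) = 0.293.
P(D|L1) = 1 − 0.767 = 0.233.
P(D|L2) = 1 − 0.817 = 0.183.
P(D) = P(D|L1)·P(L1) + P(D|L2)·P(L2) + P(D|L3)·P(L3)
      = 0.233·0.567 + 0.183·0.14 + 0.242·0.293
      = 0.132111 + 0.02562 + 0.070906 = 0.228637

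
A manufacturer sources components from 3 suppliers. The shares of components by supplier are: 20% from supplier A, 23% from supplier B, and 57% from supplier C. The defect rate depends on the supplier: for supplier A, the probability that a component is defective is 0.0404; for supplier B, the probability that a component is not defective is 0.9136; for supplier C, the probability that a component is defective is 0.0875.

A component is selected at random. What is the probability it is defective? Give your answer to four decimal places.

P(D) ≈ 0.0778

P(D|B) = 1 − 0.9136 = 0.0864.
Using total probability over the partition,
P(D) = P(D|A)·P(A) + P(D|B)·P(B) + P(D|C)·P(C)
      = 0.0404·0.2 + 0.0864·0.23 + 0.0875·0.57
      = 0.00808 + 0.019872 + 0.049875 = 0.077827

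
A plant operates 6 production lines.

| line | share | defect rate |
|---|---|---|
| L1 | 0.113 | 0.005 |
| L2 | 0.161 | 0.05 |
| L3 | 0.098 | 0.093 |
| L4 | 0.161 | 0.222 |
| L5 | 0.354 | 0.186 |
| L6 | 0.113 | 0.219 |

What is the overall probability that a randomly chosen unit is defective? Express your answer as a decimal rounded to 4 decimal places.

Using total probability over the partition,
P(D) = P(D|L1)·P(L1) + P(D|L2)·P(L2) + P(D|L3)·P(L3) + P(D|L4)·P(L4) + P(D|L5)·P(L5) + P(D|L6)·P(L6)
      = 0.005·0.113 + 0.05·0.161 + 0.093·0.098 + 0.222·0.161 + 0.186·0.354 + 0.219·0.113
      = 0.000565 + 0.00805 + 0.009114 + 0.035742 + 0.065844 + 0.024747 = 0.144062

P(D) ≈ 0.1441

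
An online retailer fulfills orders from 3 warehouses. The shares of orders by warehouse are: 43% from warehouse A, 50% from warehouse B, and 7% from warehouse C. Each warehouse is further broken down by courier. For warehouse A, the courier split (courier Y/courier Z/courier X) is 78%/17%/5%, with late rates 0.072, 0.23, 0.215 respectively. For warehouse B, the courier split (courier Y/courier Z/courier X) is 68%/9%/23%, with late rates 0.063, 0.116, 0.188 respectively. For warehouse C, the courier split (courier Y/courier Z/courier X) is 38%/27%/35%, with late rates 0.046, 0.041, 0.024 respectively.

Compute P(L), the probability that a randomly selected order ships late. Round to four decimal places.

0.0964

P(L|A) = 0.78·0.072 + 0.17·0.23 + 0.05·0.215 = 0.05616 + 0.0391 + 0.01075 = 0.10601
P(L|B) = 0.68·0.063 + 0.09·0.116 + 0.23·0.188 = 0.04284 + 0.01044 + 0.04324 = 0.09652
P(L|C) = 0.38·0.046 + 0.27·0.041 + 0.35·0.024 = 0.01748 + 0.01107 + 0.0084 = 0.03695
Then overall,
P(L) = 0.43·0.10601 + 0.5·0.09652 + 0.07·0.03695
      = 0.0455843 + 0.04826 + 0.0025865 = 0.0964308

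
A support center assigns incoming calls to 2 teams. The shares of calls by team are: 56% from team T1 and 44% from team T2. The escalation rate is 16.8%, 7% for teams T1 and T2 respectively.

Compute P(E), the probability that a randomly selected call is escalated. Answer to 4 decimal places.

Summing over the partition,
P(E) = P(E|T1)·P(T1) + P(E|T2)·P(T2)
      = 0.168·0.56 + 0.07·0.44
      = 0.09408 + 0.0308 = 0.12488

P(E) ≈ 0.1249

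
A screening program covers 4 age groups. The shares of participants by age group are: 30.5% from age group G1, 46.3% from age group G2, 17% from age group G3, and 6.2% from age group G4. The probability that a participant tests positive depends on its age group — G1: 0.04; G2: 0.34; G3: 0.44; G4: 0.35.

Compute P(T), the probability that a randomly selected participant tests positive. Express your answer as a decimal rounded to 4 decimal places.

0.2661

By the law of total probability,
P(T) = P(T|G1)·P(G1) + P(T|G2)·P(G2) + P(T|G3)·P(G3) + P(T|G4)·P(G4)
      = 0.04·0.305 + 0.34·0.463 + 0.44·0.17 + 0.35·0.062
      = 0.0122 + 0.15742 + 0.0748 + 0.0217 = 0.26612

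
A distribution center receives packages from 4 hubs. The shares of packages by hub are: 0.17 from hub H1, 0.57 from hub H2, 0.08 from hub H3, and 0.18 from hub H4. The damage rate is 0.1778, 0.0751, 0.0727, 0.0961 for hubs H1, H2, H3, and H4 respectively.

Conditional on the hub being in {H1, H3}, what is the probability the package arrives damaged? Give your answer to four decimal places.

Let S = {H1, H3}.
P(S) = 0.17 + 0.08 = 0.25.
P(D ∩ S) = 0.1778·0.17 + 0.0727·0.08 = 0.030226 + 0.005816 = 0.036042.
P(D | S) = 0.036042 / 0.25 = 0.144168…

0.1442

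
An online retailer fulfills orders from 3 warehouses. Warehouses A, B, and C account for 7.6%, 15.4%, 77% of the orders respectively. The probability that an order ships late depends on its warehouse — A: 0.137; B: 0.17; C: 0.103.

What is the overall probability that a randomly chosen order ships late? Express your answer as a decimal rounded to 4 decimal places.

P(L) ≈ 0.1159

Summing over the partition,
P(L) = P(L|A)·P(A) + P(L|B)·P(B) + P(L|C)·P(C)
      = 0.137·0.076 + 0.17·0.154 + 0.103·0.77
      = 0.010412 + 0.02618 + 0.07931 = 0.115902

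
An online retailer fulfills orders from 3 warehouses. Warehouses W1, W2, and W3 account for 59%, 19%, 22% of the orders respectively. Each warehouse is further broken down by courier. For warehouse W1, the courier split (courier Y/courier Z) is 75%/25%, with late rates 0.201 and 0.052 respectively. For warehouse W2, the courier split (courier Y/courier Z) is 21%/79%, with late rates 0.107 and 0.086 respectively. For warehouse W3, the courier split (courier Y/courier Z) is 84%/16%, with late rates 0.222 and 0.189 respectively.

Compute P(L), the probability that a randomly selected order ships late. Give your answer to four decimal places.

P(L|W1) = 0.75·0.201 + 0.25·0.052 = 0.15075 + 0.013 = 0.16375
P(L|W2) = 0.21·0.107 + 0.79·0.086 = 0.02247 + 0.06794 = 0.09041
P(L|W3) = 0.84·0.222 + 0.16·0.189 = 0.18648 + 0.03024 = 0.21672
By total probability over the outer partition,
P(L) = 0.59·0.16375 + 0.19·0.09041 + 0.22·0.21672
      = 0.0966125 + 0.0171779 + 0.0476784 = 0.1614688

0.1615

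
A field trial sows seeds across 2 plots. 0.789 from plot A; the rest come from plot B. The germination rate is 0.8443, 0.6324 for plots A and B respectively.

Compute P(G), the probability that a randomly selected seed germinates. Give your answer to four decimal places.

P(G) ≈ 0.7996

P(B) = 1 − (0.789) = 0.211.
P(G) = P(G|A)·P(A) + P(G|B)·P(B)
      = 0.8443·0.789 + 0.6324·0.211
      = 0.6661527 + 0.1334364 = 0.7995891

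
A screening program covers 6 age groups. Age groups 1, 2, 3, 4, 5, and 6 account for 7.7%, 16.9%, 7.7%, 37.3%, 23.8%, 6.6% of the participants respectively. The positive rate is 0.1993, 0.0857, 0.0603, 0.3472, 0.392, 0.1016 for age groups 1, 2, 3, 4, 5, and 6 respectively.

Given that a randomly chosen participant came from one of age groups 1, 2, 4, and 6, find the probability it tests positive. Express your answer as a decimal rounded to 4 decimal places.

0.2424

Let S = {1, 2, 4, 6}.
P(S) = 0.077 + 0.169 + 0.373 + 0.066 = 0.685.
P(T ∩ S) = 0.1993·0.077 + 0.0857·0.169 + 0.3472·0.373 + 0.1016·0.066 = 0.0153461 + 0.0144833 + 0.1295056 + 0.0067056 = 0.1660406.
P(T | S) = 0.1660406 / 0.685 = 0.242395…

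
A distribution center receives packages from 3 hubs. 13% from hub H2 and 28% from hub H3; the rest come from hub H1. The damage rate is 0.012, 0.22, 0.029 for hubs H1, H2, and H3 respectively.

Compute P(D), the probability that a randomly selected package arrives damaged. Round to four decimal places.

0.0438

P(H1) = 1 − (0.13 + 0.28) = 0.59.
P(D) = P(D|H1)·P(H1) + P(D|H2)·P(H2) + P(D|H3)·P(H3)
      = 0.012·0.59 + 0.22·0.13 + 0.029·0.28
      = 0.00708 + 0.0286 + 0.00812 = 0.0438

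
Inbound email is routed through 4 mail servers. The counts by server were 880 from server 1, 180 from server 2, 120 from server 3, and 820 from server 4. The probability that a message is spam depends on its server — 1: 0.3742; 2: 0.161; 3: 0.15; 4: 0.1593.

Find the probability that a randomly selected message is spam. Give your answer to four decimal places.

0.2535

Total: 880 + 180 + 120 + 820 = 2000.
P(1) = 880/2000 = 0.44. P(2) = 180/2000 = 0.09. P(3) = 120/2000 = 0.06. P(4) = 820/2000 = 0.41.
P(S) = P(S|1)·P(1) + P(S|2)·P(2) + P(S|3)·P(3) + P(S|4)·P(4)
      = 0.3742·0.44 + 0.161·0.09 + 0.15·0.06 + 0.1593·0.41
      = 0.164648 + 0.01449 + 0.009 + 0.065313 = 0.253451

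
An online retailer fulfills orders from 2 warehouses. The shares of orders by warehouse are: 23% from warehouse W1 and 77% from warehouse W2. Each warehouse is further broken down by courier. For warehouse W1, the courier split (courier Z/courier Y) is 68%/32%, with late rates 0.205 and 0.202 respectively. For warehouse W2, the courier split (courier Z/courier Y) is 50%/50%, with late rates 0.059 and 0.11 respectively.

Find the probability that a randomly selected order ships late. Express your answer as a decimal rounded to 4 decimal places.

P(L) ≈ 0.1120

P(L|W1) = 0.68·0.205 + 0.32·0.202 = 0.1394 + 0.06464 = 0.20404
P(L|W2) = 0.5·0.059 + 0.5·0.11 = 0.0295 + 0.055 = 0.0845
Then overall,
P(L) = 0.23·0.20404 + 0.77·0.0845
      = 0.0469292 + 0.065065 = 0.1119942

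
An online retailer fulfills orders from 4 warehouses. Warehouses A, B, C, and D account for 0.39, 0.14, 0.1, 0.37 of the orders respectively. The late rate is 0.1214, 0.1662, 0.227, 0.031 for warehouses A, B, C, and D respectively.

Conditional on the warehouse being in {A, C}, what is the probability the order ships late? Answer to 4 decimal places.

P(L|S) ≈ 0.1430

Let S = {A, C}.
P(S) = 0.39 + 0.1 = 0.49.
P(L ∩ S) = 0.1214·0.39 + 0.227·0.1 = 0.047346 + 0.0227 = 0.070046.
P(L | S) = 0.070046 / 0.49 = 0.142951…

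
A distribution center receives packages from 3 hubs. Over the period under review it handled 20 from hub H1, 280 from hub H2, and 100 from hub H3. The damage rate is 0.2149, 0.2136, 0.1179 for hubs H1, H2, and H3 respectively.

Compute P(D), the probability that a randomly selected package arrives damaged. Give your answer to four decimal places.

Total: 20 + 280 + 100 = 400.
P(H1) = 20/400 = 0.05. P(H2) = 280/400 = 0.7. P(H3) = 100/400 = 0.25.
P(D) = P(D|H1)·P(H1) + P(D|H2)·P(H2) + P(D|H3)·P(H3)
      = 0.2149·0.05 + 0.2136·0.7 + 0.1179·0.25
      = 0.010745 + 0.14952 + 0.029475 = 0.18974

0.1897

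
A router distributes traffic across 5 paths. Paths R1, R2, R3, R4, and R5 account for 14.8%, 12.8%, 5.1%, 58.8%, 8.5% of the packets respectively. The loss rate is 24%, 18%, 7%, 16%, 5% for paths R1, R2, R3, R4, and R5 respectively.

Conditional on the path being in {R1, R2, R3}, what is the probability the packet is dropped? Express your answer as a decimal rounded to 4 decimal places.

P(L|S) ≈ 0.1900

Let S = {R1, R2, R3}.
P(S) = 0.148 + 0.128 + 0.051 = 0.327.
P(L ∩ S) = 0.24·0.148 + 0.18·0.128 + 0.07·0.051 = 0.03552 + 0.02304 + 0.00357 = 0.06213.
P(L | S) = 0.06213 / 0.327 = 0.190000…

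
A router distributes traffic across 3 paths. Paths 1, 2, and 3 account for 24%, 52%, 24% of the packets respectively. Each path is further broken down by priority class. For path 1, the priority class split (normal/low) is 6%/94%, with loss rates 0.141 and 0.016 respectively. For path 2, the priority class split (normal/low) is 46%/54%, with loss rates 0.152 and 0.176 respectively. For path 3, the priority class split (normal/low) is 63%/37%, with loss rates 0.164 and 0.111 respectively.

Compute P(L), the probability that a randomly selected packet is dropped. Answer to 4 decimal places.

P(L|1) = 0.06·0.141 + 0.94·0.016 = 0.00846 + 0.01504 = 0.0235
P(L|2) = 0.46·0.152 + 0.54·0.176 = 0.06992 + 0.09504 = 0.16496
P(L|3) = 0.63·0.164 + 0.37·0.111 = 0.10332 + 0.04107 = 0.14439
By total probability over the outer partition,
P(L) = 0.24·0.0235 + 0.52·0.16496 + 0.24·0.14439
      = 0.00564 + 0.0857792 + 0.0346536 = 0.1260728

0.1261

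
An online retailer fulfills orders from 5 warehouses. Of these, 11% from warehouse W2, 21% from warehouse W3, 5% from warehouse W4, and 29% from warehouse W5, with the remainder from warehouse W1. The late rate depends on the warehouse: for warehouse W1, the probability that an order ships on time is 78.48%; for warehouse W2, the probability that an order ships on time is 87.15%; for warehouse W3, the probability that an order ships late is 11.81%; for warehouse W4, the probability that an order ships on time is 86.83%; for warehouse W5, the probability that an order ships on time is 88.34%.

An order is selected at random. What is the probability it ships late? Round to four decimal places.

P(W1) = 1 − (0.11 + 0.21 + 0.05 + 0.29) = 0.34.
P(L|W1) = 1 − 0.7848 = 0.2152.
P(L|W2) = 1 − 0.8715 = 0.1285.
P(L|W4) = 1 − 0.8683 = 0.1317.
P(L|W5) = 1 − 0.8834 = 0.1166.
Summing over the partition,
P(L) = P(L|W1)·P(W1) + P(L|W2)·P(W2) + P(L|W3)·P(W3) + P(L|W4)·P(W4) + P(L|W5)·P(W5)
      = 0.2152·0.34 + 0.1285·0.11 + 0.1181·0.21 + 0.1317·0.05 + 0.1166·0.29
      = 0.073168 + 0.014135 + 0.024801 + 0.006585 + 0.033814 = 0.152503

0.1525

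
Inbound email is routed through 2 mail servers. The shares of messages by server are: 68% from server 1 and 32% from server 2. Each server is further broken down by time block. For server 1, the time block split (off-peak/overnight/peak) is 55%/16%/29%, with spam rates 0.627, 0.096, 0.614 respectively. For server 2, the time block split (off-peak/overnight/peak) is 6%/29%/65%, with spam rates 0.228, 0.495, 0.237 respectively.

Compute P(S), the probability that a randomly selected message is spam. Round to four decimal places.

P(S|1) = 0.55·0.627 + 0.16·0.096 + 0.29·0.614 = 0.34485 + 0.01536 + 0.17806 = 0.53827
P(S|2) = 0.06·0.228 + 0.29·0.495 + 0.65·0.237 = 0.01368 + 0.14355 + 0.15405 = 0.31128
Then overall,
P(S) = 0.68·0.53827 + 0.32·0.31128
      = 0.3660236 + 0.0996096 = 0.4656332

0.4656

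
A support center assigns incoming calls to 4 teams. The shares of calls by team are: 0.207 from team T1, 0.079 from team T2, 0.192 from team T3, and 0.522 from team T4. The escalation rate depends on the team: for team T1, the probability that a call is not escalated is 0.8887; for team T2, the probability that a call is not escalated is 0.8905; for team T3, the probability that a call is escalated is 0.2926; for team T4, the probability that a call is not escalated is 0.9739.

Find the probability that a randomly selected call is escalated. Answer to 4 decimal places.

P(E|T1) = 1 − 0.8887 = 0.1113.
P(E|T2) = 1 − 0.8905 = 0.1095.
P(E|T4) = 1 − 0.9739 = 0.0261.
P(E) = P(E|T1)·P(T1) + P(E|T2)·P(T2) + P(E|T3)·P(T3) + P(E|T4)·P(T4)
      = 0.1113·0.207 + 0.1095·0.079 + 0.2926·0.192 + 0.0261·0.522
      = 0.0230391 + 0.0086505 + 0.0561792 + 0.0136242 = 0.101493

P(E) ≈ 0.1015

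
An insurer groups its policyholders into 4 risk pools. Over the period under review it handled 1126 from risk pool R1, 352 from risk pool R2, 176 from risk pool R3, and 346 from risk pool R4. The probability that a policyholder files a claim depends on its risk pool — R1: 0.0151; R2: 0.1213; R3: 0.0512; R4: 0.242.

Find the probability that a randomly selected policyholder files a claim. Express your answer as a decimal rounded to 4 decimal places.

0.0762

Total: 1126 + 352 + 176 + 346 = 2000.
P(R1) = 1126/2000 = 0.563. P(R2) = 352/2000 = 0.176. P(R3) = 176/2000 = 0.088. P(R4) = 346/2000 = 0.173.
Using total probability over the partition,
P(C) = P(C|R1)·P(R1) + P(C|R2)·P(R2) + P(C|R3)·P(R3) + P(C|R4)·P(R4)
      = 0.0151·0.563 + 0.1213·0.176 + 0.0512·0.088 + 0.242·0.173
      = 0.0085013 + 0.0213488 + 0.0045056 + 0.041866 = 0.0762217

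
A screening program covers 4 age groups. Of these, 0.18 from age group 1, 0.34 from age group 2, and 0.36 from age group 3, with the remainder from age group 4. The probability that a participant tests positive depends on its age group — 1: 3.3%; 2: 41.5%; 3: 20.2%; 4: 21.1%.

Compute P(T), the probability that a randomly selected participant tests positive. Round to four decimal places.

0.2451

P(4) = 1 − (0.18 + 0.34 + 0.36) = 0.12.
P(T) = P(T|1)·P(1) + P(T|2)·P(2) + P(T|3)·P(3) + P(T|4)·P(4)
      = 0.033·0.18 + 0.415·0.34 + 0.202·0.36 + 0.211·0.12
      = 0.00594 + 0.1411 + 0.07272 + 0.02532 = 0.24508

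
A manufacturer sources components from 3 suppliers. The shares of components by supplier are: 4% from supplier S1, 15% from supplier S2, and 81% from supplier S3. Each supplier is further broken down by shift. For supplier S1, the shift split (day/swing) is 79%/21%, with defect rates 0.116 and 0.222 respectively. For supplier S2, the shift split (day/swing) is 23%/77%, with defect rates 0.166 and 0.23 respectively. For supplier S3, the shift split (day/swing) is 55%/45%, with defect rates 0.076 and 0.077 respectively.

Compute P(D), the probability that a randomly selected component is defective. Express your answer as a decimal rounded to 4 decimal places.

P(D|S1) = 0.79·0.116 + 0.21·0.222 = 0.09164 + 0.04662 = 0.13826
P(D|S2) = 0.23·0.166 + 0.77·0.23 = 0.03818 + 0.1771 = 0.21528
P(D|S3) = 0.55·0.076 + 0.45·0.077 = 0.0418 + 0.03465 = 0.07645
Then overall,
P(D) = 0.04·0.13826 + 0.15·0.21528 + 0.81·0.07645
      = 0.0055304 + 0.032292 + 0.0619245 = 0.0997469

P(D) ≈ 0.0997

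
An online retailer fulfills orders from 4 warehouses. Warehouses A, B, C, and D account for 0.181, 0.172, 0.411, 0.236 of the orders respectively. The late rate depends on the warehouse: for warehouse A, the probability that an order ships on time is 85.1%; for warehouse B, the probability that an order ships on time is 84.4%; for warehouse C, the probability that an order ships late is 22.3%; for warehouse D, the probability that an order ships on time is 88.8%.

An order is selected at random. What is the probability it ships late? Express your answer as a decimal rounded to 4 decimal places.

P(L) ≈ 0.1719

P(L|A) = 1 − 0.851 = 0.149.
P(L|B) = 1 − 0.844 = 0.156.
P(L|D) = 1 − 0.888 = 0.112.
P(L) = P(L|A)·P(A) + P(L|B)·P(B) + P(L|C)·P(C) + P(L|D)·P(D)
      = 0.149·0.181 + 0.156·0.172 + 0.223·0.411 + 0.112·0.236
      = 0.026969 + 0.026832 + 0.091653 + 0.026432 = 0.171886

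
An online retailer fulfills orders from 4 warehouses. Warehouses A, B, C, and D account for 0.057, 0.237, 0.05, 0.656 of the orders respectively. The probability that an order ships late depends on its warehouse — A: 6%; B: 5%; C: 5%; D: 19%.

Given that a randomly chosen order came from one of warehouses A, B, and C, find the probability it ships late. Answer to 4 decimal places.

P(L|S) ≈ 0.0517

Let S = {A, B, C}.
P(S) = 0.057 + 0.237 + 0.05 = 0.344.
P(L ∩ S) = 0.06·0.057 + 0.05·0.237 + 0.05·0.05 = 0.00342 + 0.01185 + 0.0025 = 0.01777.
P(L | S) = 0.01777 / 0.344 = 0.051657…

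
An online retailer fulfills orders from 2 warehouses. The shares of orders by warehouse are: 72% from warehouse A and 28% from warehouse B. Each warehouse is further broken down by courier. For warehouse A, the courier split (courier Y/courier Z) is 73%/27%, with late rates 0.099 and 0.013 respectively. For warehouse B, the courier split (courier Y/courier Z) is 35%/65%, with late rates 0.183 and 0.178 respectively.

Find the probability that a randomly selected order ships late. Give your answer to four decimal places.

P(L) ≈ 0.1049

P(L|A) = 0.73·0.099 + 0.27·0.013 = 0.07227 + 0.00351 = 0.07578
P(L|B) = 0.35·0.183 + 0.65·0.178 = 0.06405 + 0.1157 = 0.17975
By total probability over the outer partition,
P(L) = 0.72·0.07578 + 0.28·0.17975
      = 0.0545616 + 0.05033 = 0.1048916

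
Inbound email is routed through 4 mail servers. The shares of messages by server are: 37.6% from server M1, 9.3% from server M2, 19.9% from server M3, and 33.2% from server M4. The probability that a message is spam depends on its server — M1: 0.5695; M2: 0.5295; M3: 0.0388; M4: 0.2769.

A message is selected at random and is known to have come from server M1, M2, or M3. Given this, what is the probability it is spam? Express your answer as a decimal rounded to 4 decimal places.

0.4058

Let J = {M1, M2, M3}.
P(J) = 0.376 + 0.093 + 0.199 = 0.668.
P(S ∩ J) = 0.5695·0.376 + 0.5295·0.093 + 0.0388·0.199 = 0.214132 + 0.0492435 + 0.0077212 = 0.2710967.
P(S | J) = 0.2710967 / 0.668 = 0.405833…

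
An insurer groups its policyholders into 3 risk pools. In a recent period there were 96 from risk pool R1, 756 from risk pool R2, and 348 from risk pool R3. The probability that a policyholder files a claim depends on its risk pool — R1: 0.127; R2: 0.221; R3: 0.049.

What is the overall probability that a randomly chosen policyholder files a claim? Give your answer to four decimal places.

P(C) ≈ 0.1636

Total: 96 + 756 + 348 = 1200.
P(R1) = 96/1200 = 0.08. P(R2) = 756/1200 = 0.63. P(R3) = 348/1200 = 0.29.
P(C) = P(C|R1)·P(R1) + P(C|R2)·P(R2) + P(C|R3)·P(R3)
      = 0.127·0.08 + 0.221·0.63 + 0.049·0.29
      = 0.01016 + 0.13923 + 0.01421 = 0.1636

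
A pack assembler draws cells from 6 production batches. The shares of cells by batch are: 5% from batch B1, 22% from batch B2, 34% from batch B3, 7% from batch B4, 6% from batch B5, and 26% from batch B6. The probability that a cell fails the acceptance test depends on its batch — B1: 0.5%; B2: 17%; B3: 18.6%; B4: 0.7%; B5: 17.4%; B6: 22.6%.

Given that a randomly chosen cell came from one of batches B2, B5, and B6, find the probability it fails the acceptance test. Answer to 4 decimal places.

P(F|S) ≈ 0.1974

Let S = {B2, B5, B6}.
P(S) = 0.22 + 0.06 + 0.26 = 0.54.
P(F ∩ S) = 0.17·0.22 + 0.174·0.06 + 0.226·0.26 = 0.0374 + 0.01044 + 0.05876 = 0.1066.
P(F | S) = 0.1066 / 0.54 = 0.197407…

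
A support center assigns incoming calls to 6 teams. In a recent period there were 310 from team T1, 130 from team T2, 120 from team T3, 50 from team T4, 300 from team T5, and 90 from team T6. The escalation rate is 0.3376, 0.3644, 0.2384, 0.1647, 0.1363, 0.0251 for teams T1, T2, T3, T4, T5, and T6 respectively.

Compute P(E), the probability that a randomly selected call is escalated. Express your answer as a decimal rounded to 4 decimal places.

Total: 310 + 130 + 120 + 50 + 300 + 90 = 1000.
P(T1) = 310/1000 = 0.31. P(T2) = 130/1000 = 0.13. P(T3) = 120/1000 = 0.12. P(T4) = 50/1000 = 0.05. P(T5) = 300/1000 = 0.3. P(T6) = 90/1000 = 0.09.
By the law of total probability,
P(E) = P(E|T1)·P(T1) + P(E|T2)·P(T2) + P(E|T3)·P(T3) + P(E|T4)·P(T4) + P(E|T5)·P(T5) + P(E|T6)·P(T6)
      = 0.3376·0.31 + 0.3644·0.13 + 0.2384·0.12 + 0.1647·0.05 + 0.1363·0.3 + 0.0251·0.09
      = 0.104656 + 0.047372 + 0.028608 + 0.008235 + 0.04089 + 0.002259 = 0.23202

0.2320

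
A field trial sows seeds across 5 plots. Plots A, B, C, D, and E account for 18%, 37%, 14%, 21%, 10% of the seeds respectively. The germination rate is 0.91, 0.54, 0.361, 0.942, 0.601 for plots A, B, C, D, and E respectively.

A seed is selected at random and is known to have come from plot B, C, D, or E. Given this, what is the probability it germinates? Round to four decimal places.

0.6198

Let S = {B, C, D, E}.
P(S) = 0.37 + 0.14 + 0.21 + 0.1 = 0.82.
P(G ∩ S) = 0.54·0.37 + 0.361·0.14 + 0.942·0.21 + 0.601·0.1 = 0.1998 + 0.05054 + 0.19782 + 0.0601 = 0.50826.
P(G | S) = 0.50826 / 0.82 = 0.619829…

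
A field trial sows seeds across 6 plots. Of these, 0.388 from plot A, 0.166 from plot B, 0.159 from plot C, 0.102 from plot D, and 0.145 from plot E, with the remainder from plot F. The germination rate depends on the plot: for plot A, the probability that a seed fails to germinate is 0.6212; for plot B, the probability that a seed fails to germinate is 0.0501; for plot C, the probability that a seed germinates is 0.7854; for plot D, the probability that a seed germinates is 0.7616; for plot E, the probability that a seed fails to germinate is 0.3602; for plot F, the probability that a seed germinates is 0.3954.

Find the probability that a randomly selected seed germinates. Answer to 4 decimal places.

P(G) ≈ 0.6158

P(F) = 1 − (0.388 + 0.166 + 0.159 + 0.102 + 0.145) = 0.04.
P(G|A) = 1 − 0.6212 = 0.3788.
P(G|B) = 1 − 0.0501 = 0.9499.
P(G|E) = 1 − 0.3602 = 0.6398.
P(G) = P(G|A)·P(A) + P(G|B)·P(B) + P(G|C)·P(C) + P(G|D)·P(D) + P(G|E)·P(E) + P(G|F)·P(F)
      = 0.3788·0.388 + 0.9499·0.166 + 0.7854·0.159 + 0.7616·0.102 + 0.6398·0.145 + 0.3954·0.04
      = 0.1469744 + 0.1576834 + 0.1248786 + 0.0776832 + 0.092771 + 0.015816 = 0.6158066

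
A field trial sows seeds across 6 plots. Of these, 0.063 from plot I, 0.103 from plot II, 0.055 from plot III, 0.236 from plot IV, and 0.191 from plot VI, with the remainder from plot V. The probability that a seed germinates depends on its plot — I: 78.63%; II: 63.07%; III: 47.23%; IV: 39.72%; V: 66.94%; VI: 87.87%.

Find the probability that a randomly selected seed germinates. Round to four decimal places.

P(V) = 1 − (0.063 + 0.103 + 0.055 + 0.236 + 0.191) = 0.352.
Using total probability over the partition,
P(G) = P(G|I)·P(I) + P(G|II)·P(II) + P(G|III)·P(III) + P(G|IV)·P(IV) + P(G|V)·P(V) + P(G|VI)·P(VI)
      = 0.7863·0.063 + 0.6307·0.103 + 0.4723·0.055 + 0.3972·0.236 + 0.6694·0.352 + 0.8787·0.191
      = 0.0495369 + 0.0649621 + 0.0259765 + 0.0937392 + 0.2356288 + 0.1678317 = 0.6376752

0.6377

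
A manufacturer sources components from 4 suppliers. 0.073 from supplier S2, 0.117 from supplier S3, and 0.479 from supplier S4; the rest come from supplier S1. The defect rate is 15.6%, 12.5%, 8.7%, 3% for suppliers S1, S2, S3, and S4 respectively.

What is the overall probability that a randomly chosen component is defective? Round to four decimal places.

P(D) ≈ 0.0853

P(S1) = 1 − (0.073 + 0.117 + 0.479) = 0.331.
P(D) = P(D|S1)·P(S1) + P(D|S2)·P(S2) + P(D|S3)·P(S3) + P(D|S4)·P(S4)
      = 0.156·0.331 + 0.125·0.073 + 0.087·0.117 + 0.03·0.479
      = 0.051636 + 0.009125 + 0.010179 + 0.01437 = 0.08531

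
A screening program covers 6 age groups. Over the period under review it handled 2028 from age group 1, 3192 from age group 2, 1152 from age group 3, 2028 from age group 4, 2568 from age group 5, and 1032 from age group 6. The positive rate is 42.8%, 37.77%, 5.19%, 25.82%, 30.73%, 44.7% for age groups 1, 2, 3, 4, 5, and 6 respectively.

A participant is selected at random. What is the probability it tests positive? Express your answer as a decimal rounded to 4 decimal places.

Total: 2028 + 3192 + 1152 + 2028 + 2568 + 1032 = 12000.
P(1) = 2028/12000 = 0.169. P(2) = 3192/12000 = 0.266. P(3) = 1152/12000 = 0.096. P(4) = 2028/12000 = 0.169. P(5) = 2568/12000 = 0.214. P(6) = 1032/12000 = 0.086.
P(T) = P(T|1)·P(1) + P(T|2)·P(2) + P(T|3)·P(3) + P(T|4)·P(4) + P(T|5)·P(5) + P(T|6)·P(6)
      = 0.428·0.169 + 0.3777·0.266 + 0.0519·0.096 + 0.2582·0.169 + 0.3073·0.214 + 0.447·0.086
      = 0.072332 + 0.1004682 + 0.0049824 + 0.0436358 + 0.0657622 + 0.038442 = 0.3256226

0.3256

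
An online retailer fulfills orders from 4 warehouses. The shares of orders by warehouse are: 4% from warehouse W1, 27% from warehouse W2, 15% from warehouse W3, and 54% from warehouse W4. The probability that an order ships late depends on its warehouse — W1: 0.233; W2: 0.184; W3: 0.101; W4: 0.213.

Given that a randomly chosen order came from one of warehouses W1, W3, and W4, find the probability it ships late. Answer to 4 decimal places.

0.1911

Let S = {W1, W3, W4}.
P(S) = 0.04 + 0.15 + 0.54 = 0.73.
P(L ∩ S) = 0.233·0.04 + 0.101·0.15 + 0.213·0.54 = 0.00932 + 0.01515 + 0.11502 = 0.13949.
P(L | S) = 0.13949 / 0.73 = 0.191082…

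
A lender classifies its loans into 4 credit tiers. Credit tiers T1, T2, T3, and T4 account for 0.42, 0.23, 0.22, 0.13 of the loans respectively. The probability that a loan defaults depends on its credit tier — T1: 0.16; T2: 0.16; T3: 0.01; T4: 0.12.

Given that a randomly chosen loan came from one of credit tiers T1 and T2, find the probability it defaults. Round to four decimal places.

P(D|S) ≈ 0.1600

Let S = {T1, T2}.
P(S) = 0.42 + 0.23 = 0.65.
P(D ∩ S) = 0.16·0.42 + 0.16·0.23 = 0.0672 + 0.0368 = 0.104.
P(D | S) = 0.104 / 0.65 = 0.160000…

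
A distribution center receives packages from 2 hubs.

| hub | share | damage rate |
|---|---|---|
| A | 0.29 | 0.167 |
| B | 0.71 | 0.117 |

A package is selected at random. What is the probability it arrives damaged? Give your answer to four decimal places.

By the law of total probability,
P(D) = P(D|A)·P(A) + P(D|B)·P(B)
      = 0.167·0.29 + 0.117·0.71
      = 0.04843 + 0.08307 = 0.1315

P(D) ≈ 0.1315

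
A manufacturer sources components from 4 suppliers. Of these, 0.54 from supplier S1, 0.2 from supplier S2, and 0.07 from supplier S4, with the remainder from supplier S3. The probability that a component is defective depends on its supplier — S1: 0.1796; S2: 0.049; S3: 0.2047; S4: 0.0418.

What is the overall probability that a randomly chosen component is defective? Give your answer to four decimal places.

P(S3) = 1 − (0.54 + 0.2 + 0.07) = 0.19.
By the law of total probability,
P(D) = P(D|S1)·P(S1) + P(D|S2)·P(S2) + P(D|S3)·P(S3) + P(D|S4)·P(S4)
      = 0.1796·0.54 + 0.049·0.2 + 0.2047·0.19 + 0.0418·0.07
      = 0.096984 + 0.0098 + 0.038893 + 0.002926 = 0.148603

0.1486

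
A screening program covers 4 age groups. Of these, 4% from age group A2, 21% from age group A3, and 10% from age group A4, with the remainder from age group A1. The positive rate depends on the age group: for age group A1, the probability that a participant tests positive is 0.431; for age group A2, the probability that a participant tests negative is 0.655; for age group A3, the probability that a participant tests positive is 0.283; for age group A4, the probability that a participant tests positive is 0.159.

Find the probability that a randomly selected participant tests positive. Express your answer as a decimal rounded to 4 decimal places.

P(A1) = 1 − (0.04 + 0.21 + 0.1) = 0.65.
P(T|A2) = 1 − 0.655 = 0.345.
By the law of total probability,
P(T) = P(T|A1)·P(A1) + P(T|A2)·P(A2) + P(T|A3)·P(A3) + P(T|A4)·P(A4)
      = 0.431·0.65 + 0.345·0.04 + 0.283·0.21 + 0.159·0.1
      = 0.28015 + 0.0138 + 0.05943 + 0.0159 = 0.36928

P(T) ≈ 0.3693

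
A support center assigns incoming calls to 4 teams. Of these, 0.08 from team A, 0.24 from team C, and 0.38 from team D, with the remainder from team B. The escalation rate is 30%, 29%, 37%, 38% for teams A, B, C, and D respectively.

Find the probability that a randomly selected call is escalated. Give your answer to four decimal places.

0.3442

P(B) = 1 − (0.08 + 0.24 + 0.38) = 0.3.
By the law of total probability,
P(E) = P(E|A)·P(A) + P(E|B)·P(B) + P(E|C)·P(C) + P(E|D)·P(D)
      = 0.3·0.08 + 0.29·0.3 + 0.37·0.24 + 0.38·0.38
      = 0.024 + 0.087 + 0.0888 + 0.1444 = 0.3442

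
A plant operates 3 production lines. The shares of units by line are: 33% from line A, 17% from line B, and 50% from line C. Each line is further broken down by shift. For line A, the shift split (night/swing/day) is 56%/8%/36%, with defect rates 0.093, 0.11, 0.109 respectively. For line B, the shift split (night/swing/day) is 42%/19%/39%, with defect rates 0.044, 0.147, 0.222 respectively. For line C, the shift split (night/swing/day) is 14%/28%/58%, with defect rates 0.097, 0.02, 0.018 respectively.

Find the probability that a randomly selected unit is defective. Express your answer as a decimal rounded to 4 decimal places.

0.0705

P(D|A) = 0.56·0.093 + 0.08·0.11 + 0.36·0.109 = 0.05208 + 0.0088 + 0.03924 = 0.10012
P(D|B) = 0.42·0.044 + 0.19·0.147 + 0.39·0.222 = 0.01848 + 0.02793 + 0.08658 = 0.13299
P(D|C) = 0.14·0.097 + 0.28·0.02 + 0.58·0.018 = 0.01358 + 0.0056 + 0.01044 = 0.02962
Then overall,
P(D) = 0.33·0.10012 + 0.17·0.13299 + 0.5·0.02962
      = 0.0330396 + 0.0226083 + 0.01481 = 0.0704579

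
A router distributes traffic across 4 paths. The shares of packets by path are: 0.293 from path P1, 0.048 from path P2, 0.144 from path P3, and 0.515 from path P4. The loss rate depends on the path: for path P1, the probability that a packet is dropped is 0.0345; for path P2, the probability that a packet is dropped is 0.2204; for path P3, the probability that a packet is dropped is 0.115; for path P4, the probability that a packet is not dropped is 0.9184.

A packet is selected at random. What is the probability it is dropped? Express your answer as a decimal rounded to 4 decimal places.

0.0793

P(L|P4) = 1 − 0.9184 = 0.0816.
Using total probability over the partition,
P(L) = P(L|P1)·P(P1) + P(L|P2)·P(P2) + P(L|P3)·P(P3) + P(L|P4)·P(P4)
      = 0.0345·0.293 + 0.2204·0.048 + 0.115·0.144 + 0.0816·0.515
      = 0.0101085 + 0.0105792 + 0.01656 + 0.042024 = 0.0792717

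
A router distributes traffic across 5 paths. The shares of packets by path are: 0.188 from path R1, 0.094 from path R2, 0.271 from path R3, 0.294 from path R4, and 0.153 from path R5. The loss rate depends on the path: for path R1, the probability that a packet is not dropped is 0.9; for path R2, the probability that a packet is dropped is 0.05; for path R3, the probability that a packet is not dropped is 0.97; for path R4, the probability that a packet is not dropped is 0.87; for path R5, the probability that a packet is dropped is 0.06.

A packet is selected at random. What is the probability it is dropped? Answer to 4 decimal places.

P(L|R1) = 1 − 0.9 = 0.1.
P(L|R3) = 1 − 0.97 = 0.03.
P(L|R4) = 1 − 0.87 = 0.13.
P(L) = P(L|R1)·P(R1) + P(L|R2)·P(R2) + P(L|R3)·P(R3) + P(L|R4)·P(R4) + P(L|R5)·P(R5)
      = 0.1·0.188 + 0.05·0.094 + 0.03·0.271 + 0.13·0.294 + 0.06·0.153
      = 0.0188 + 0.0047 + 0.00813 + 0.03822 + 0.00918 = 0.07903

P(L) ≈ 0.0790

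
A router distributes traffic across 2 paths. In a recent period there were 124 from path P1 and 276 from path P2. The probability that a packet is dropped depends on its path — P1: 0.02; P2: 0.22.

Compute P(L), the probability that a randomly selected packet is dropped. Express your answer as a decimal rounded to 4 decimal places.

Total: 124 + 276 = 400.
P(P1) = 124/400 = 0.31. P(P2) = 276/400 = 0.69.
P(L) = P(L|P1)·P(P1) + P(L|P2)·P(P2)
      = 0.02·0.31 + 0.22·0.69
      = 0.0062 + 0.1518 = 0.158

P(L) ≈ 0.1580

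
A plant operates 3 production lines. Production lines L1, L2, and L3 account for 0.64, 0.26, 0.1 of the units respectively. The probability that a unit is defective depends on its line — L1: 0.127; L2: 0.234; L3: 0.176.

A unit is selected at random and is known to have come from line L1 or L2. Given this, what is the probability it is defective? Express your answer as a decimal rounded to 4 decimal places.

P(D|S) ≈ 0.1579

Let S = {L1, L2}.
P(S) = 0.64 + 0.26 = 0.9.
P(D ∩ S) = 0.127·0.64 + 0.234·0.26 = 0.08128 + 0.06084 = 0.14212.
P(D | S) = 0.14212 / 0.9 = 0.157911…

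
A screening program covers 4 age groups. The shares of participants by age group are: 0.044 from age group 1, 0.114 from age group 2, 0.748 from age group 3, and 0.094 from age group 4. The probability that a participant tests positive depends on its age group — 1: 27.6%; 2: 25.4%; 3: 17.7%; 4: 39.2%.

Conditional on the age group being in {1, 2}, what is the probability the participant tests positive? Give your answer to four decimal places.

Let S = {1, 2}.
P(S) = 0.044 + 0.114 = 0.158.
P(T ∩ S) = 0.276·0.044 + 0.254·0.114 = 0.012144 + 0.028956 = 0.0411.
P(T | S) = 0.0411 / 0.158 = 0.260127…

0.2601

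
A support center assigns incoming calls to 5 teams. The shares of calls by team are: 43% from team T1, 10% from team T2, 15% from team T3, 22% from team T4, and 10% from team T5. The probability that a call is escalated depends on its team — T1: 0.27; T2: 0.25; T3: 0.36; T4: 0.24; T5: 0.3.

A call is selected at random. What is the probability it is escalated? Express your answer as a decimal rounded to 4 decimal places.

Summing over the partition,
P(E) = P(E|T1)·P(T1) + P(E|T2)·P(T2) + P(E|T3)·P(T3) + P(E|T4)·P(T4) + P(E|T5)·P(T5)
      = 0.27·0.43 + 0.25·0.1 + 0.36·0.15 + 0.24·0.22 + 0.3·0.1
      = 0.1161 + 0.025 + 0.054 + 0.0528 + 0.03 = 0.2779

P(E) ≈ 0.2779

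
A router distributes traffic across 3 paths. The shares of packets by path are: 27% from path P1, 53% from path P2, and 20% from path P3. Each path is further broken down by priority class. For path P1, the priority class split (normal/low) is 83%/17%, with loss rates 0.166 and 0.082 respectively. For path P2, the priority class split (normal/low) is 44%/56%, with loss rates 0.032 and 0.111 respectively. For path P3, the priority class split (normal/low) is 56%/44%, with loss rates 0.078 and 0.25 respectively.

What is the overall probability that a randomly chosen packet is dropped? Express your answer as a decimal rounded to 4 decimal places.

P(L) ≈ 0.1121

P(L|P1) = 0.83·0.166 + 0.17·0.082 = 0.13778 + 0.01394 = 0.15172
P(L|P2) = 0.44·0.032 + 0.56·0.111 = 0.01408 + 0.06216 = 0.07624
P(L|P3) = 0.56·0.078 + 0.44·0.25 = 0.04368 + 0.11 = 0.15368
By total probability over the outer partition,
P(L) = 0.27·0.15172 + 0.53·0.07624 + 0.2·0.15368
      = 0.0409644 + 0.0404072 + 0.030736 = 0.1121076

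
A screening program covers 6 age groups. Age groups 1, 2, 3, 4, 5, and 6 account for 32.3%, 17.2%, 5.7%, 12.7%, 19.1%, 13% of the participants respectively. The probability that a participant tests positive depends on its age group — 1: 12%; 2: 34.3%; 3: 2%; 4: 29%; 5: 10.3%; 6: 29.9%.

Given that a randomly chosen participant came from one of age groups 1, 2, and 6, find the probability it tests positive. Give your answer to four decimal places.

0.2186

Let S = {1, 2, 6}.
P(S) = 0.323 + 0.172 + 0.13 = 0.625.
P(T ∩ S) = 0.12·0.323 + 0.343·0.172 + 0.299·0.13 = 0.03876 + 0.058996 + 0.03887 = 0.136626.
P(T | S) = 0.136626 / 0.625 = 0.218602…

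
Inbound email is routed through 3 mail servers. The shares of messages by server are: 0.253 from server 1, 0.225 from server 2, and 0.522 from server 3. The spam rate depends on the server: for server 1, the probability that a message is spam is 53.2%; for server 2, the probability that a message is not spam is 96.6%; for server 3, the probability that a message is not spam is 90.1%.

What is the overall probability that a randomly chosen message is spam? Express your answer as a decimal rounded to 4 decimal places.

P(S|2) = 1 − 0.966 = 0.034.
P(S|3) = 1 − 0.901 = 0.099.
Summing over the partition,
P(S) = P(S|1)·P(1) + P(S|2)·P(2) + P(S|3)·P(3)
      = 0.532·0.253 + 0.034·0.225 + 0.099·0.522
      = 0.134596 + 0.00765 + 0.051678 = 0.193924

0.1939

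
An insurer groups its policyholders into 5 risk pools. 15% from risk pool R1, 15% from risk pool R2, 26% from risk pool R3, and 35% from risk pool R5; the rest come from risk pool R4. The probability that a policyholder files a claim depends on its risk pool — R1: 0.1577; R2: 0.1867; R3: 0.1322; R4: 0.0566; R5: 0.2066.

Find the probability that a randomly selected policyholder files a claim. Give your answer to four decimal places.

P(R4) = 1 − (0.15 + 0.15 + 0.26 + 0.35) = 0.09.
P(C) = P(C|R1)·P(R1) + P(C|R2)·P(R2) + P(C|R3)·P(R3) + P(C|R4)·P(R4) + P(C|R5)·P(R5)
      = 0.1577·0.15 + 0.1867·0.15 + 0.1322·0.26 + 0.0566·0.09 + 0.2066·0.35
      = 0.023655 + 0.028005 + 0.034372 + 0.005094 + 0.07231 = 0.163436

P(C) ≈ 0.1634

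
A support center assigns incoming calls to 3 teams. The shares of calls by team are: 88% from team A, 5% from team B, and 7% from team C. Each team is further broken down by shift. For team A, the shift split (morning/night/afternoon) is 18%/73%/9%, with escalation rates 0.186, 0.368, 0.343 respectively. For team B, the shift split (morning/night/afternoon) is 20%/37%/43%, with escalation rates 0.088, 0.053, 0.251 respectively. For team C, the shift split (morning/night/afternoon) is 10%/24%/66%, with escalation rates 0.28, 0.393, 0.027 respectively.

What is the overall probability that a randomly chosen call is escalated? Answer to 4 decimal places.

0.3101

P(E|A) = 0.18·0.186 + 0.73·0.368 + 0.09·0.343 = 0.03348 + 0.26864 + 0.03087 = 0.33299
P(E|B) = 0.2·0.088 + 0.37·0.053 + 0.43·0.251 = 0.0176 + 0.01961 + 0.10793 = 0.14514
P(E|C) = 0.1·0.28 + 0.24·0.393 + 0.66·0.027 = 0.028 + 0.09432 + 0.01782 = 0.14014
By total probability over the outer partition,
P(E) = 0.88·0.33299 + 0.05·0.14514 + 0.07·0.14014
      = 0.2930312 + 0.007257 + 0.0098098 = 0.310098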